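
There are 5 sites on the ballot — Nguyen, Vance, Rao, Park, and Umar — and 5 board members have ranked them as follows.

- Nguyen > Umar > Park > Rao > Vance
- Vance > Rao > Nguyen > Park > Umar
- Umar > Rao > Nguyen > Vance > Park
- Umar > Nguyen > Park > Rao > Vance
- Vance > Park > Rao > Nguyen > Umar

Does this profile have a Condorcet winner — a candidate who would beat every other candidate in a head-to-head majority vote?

No

Head-to-head results (5 voters total):
Nguyen vs Vance: Nguyen wins 3–2.
Nguyen vs Rao: Rao wins 3–2.
Nguyen vs Park: Nguyen wins 4–1.
Nguyen vs Umar: Nguyen wins 3–2.
Vance vs Rao: Rao wins 3–2.
Vance vs Park: Vance wins 3–2.
Vance vs Umar: Umar wins 3–2.
Rao vs Park: Park wins 3–2.
Rao vs Umar: Umar wins 3–2.
Park vs Umar: Umar wins 3–2.
No candidate beats all others: Nguyen beats Park beats Rao beats Nguyen, a majority cycle.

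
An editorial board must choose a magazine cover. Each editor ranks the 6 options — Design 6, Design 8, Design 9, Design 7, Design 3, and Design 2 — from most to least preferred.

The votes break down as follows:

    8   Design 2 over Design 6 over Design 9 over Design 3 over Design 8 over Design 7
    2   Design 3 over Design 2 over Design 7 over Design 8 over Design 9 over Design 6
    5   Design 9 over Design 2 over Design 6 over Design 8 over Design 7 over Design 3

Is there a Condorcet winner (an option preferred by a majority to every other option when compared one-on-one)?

Yes

Head-to-head results (15 voters total):
Design 6 vs Design 8: Design 6 wins 13–2.
Design 6 vs Design 9: Design 6 wins 8–7.
Design 6 vs Design 7: Design 6 wins 13–2.
Design 6 vs Design 3: Design 6 wins 13–2.
Design 6 vs Design 2: Design 2 wins 15–0.
Design 8 vs Design 9: Design 9 wins 13–2.
Design 8 vs Design 7: Design 8 wins 13–2.
Design 8 vs Design 3: Design 3 wins 10–5.
Design 8 vs Design 2: Design 2 wins 15–0.
Design 9 vs Design 7: Design 9 wins 13–2.
Design 9 vs Design 3: Design 9 wins 13–2.
Design 9 vs Design 2: Design 2 wins 10–5.
Design 7 vs Design 3: Design 3 wins 10–5.
Design 7 vs Design 2: Design 2 wins 15–0.
Design 3 vs Design 2: Design 2 wins 13–2.
Design 2 beats each rival — Design 6 (15–0), Design 8 (15–0), Design 9 (10–5), Design 7 (15–0), Design 3 (13–2) — so Design 2 is the Condorcet winner.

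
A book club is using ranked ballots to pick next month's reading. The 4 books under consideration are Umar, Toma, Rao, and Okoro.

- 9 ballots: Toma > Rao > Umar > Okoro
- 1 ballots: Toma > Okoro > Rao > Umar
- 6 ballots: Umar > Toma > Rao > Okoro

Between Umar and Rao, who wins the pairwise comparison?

Ballots ranking Umar above Rao: 6.
Ballots ranking Rao above Umar: 9+1 = 10.
Rao wins the head-to-head, 10–6.

Rao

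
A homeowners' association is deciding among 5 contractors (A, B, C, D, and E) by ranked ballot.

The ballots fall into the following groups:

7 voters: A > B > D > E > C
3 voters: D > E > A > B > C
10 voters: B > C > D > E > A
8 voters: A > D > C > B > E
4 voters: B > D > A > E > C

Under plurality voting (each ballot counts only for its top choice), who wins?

A

First-place vote totals:
  A: 15
  B: 14
  C: 0
  D: 3
  E: 0
A has the most first-place votes.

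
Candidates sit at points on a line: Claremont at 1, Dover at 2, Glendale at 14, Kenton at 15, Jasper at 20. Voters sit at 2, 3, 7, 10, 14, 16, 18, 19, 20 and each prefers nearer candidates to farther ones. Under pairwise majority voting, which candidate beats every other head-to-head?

Glendale

With single-peaked preferences on a line, the Condorcet winner is the candidate closest to the median voter.
The median voter (position 14) is closest to Glendale at 14.
Check: Glendale vs Jasper — voters closer to Glendale: 6 of 9.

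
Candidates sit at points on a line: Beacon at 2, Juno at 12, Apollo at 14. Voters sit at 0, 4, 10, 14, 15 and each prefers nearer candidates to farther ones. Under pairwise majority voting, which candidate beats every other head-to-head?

Juno

With single-peaked preferences on a line, the Condorcet winner is the candidate closest to the median voter.
The median voter (position 10) is closest to Juno at 12.
Check: Juno vs Apollo — voters closer to Juno: 3 of 5.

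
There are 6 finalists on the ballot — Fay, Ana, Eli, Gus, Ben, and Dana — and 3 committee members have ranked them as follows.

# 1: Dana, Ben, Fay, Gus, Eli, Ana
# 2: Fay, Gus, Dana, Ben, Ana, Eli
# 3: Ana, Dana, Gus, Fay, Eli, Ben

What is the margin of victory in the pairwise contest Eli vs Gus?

Ballots ranking Eli above Gus: 0.
Ballots ranking Gus above Eli: 3.
Gus wins 3–0, a margin of 3.

3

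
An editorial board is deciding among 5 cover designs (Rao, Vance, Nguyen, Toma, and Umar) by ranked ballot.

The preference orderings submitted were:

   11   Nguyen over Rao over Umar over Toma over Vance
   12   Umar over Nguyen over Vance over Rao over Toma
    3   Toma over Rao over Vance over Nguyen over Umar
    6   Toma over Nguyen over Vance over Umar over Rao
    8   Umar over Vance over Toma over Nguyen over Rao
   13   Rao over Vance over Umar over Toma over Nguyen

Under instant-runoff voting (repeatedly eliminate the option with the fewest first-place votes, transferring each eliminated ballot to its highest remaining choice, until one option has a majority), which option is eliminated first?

Round 1: Umar 20, Rao 13, Nguyen 11, Toma 9, Vance 0. Vance has the fewest and is eliminated.
Round 2: Umar 20, Rao 13, Nguyen 11, Toma 9. Toma has the fewest and is eliminated.
Round 3: Umar 20, Nguyen 17, Rao 16. Rao has the fewest and is eliminated.
Round 4: Umar 33, Nguyen 20. Umar has a majority.

Vance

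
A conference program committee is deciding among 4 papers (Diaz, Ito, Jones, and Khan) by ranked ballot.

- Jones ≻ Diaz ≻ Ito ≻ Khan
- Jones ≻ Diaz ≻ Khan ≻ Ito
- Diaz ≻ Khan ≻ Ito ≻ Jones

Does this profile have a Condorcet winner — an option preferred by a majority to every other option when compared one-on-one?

Head-to-head results (3 voters total):
Diaz vs Ito: Diaz wins 3–0.
Diaz vs Jones: Jones wins 2–1.
Diaz vs Khan: Diaz wins 3–0.
Ito vs Jones: Jones wins 2–1.
Ito vs Khan: Khan wins 2–1.
Jones vs Khan: Jones wins 2–1.
Jones beats each rival — Diaz (2–1), Ito (2–1), Khan (2–1) — so Jones is the Condorcet winner.

Yes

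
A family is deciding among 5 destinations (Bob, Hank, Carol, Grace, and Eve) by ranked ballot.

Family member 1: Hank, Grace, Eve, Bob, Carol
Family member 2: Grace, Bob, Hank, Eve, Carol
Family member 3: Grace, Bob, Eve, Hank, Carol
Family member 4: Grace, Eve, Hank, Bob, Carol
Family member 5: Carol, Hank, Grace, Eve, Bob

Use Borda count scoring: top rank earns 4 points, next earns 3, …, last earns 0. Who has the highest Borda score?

Grace

Borda scores:
  Bob: 1 + 3 + 3 + 1 + 0 = 8
  Hank: 4 + 2 + 1 + 2 + 3 = 12
  Carol: 0 + 0 + 0 + 0 + 4 = 4
  Grace: 3 + 4 + 4 + 4 + 2 = 17
  Eve: 2 + 1 + 2 + 3 + 1 = 9
Grace has the highest total.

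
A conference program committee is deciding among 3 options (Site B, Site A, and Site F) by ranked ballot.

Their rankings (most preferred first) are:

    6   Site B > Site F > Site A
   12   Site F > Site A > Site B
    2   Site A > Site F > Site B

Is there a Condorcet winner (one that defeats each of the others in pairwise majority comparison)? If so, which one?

Head-to-head results (20 voters total):
Site B vs Site A: Site A wins 14–6.
Site B vs Site F: Site F wins 14–6.
Site A vs Site F: Site F wins 18–2.
Site F beats each rival — Site B (14–6), Site A (18–2) — so Site F is the Condorcet winner.

Site F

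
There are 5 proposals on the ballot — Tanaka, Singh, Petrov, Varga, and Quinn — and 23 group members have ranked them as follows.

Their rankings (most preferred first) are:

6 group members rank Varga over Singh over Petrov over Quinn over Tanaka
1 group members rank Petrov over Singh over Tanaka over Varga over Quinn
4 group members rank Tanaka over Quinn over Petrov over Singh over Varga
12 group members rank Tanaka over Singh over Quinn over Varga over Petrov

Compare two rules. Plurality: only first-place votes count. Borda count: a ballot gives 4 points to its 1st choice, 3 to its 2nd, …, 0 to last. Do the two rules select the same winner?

Plurality first-place counts: Tanaka 16, Singh 0, Petrov 1, Varga 6, Quinn 0 → Tanaka.
Borda totals: Tanaka 66, Singh 61, Petrov 24, Varga 37, Quinn 42 → Tanaka.
The two rules agree on Tanaka.

Yes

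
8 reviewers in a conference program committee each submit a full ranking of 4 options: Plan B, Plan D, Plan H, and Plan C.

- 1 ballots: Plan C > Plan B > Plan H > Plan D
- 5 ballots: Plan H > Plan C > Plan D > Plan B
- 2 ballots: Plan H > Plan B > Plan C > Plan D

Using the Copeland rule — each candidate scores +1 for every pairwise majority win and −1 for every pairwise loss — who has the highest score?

Plan H

Pairwise results:
  Plan B vs Plan D: Plan D wins 5–3.
  Plan B vs Plan H: Plan H wins 7–1.
  Plan B vs Plan C: Plan C wins 6–2.
  Plan D vs Plan H: Plan H wins 8–0.
  Plan D vs Plan C: Plan C wins 8–0.
  Plan H vs Plan C: Plan H wins 7–1.
Copeland scores (wins − losses):
  Plan B: 0 − 3 = -3
  Plan D: 1 − 2 = -1
  Plan H: 3 − 0 = 3
  Plan C: 2 − 1 = 1
Plan H has the best Copeland score.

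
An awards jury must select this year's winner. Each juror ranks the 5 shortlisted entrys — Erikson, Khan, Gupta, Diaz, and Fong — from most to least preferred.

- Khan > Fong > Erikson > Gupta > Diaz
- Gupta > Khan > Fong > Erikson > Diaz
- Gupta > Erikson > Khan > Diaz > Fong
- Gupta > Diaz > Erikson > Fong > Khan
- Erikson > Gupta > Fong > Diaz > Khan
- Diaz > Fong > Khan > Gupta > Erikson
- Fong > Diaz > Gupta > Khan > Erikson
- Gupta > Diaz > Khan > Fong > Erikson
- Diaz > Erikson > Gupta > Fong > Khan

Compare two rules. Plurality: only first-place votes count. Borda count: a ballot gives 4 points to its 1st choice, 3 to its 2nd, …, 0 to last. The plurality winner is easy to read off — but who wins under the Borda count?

Plurality first-place counts: Erikson 1, Khan 1, Gupta 4, Diaz 2, Fong 1 → Gupta.
Borda totals: Erikson 15, Khan 14, Gupta 25, Diaz 19, Fong 17 → Gupta.

Gupta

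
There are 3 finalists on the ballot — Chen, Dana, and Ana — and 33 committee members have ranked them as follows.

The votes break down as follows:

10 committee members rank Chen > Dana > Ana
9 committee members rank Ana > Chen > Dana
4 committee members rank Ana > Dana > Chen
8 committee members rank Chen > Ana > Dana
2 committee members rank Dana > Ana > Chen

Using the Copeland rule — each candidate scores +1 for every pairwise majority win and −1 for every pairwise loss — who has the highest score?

Pairwise results:
  Chen vs Dana: Chen wins 27–6.
  Chen vs Ana: Chen wins 18–15.
  Dana vs Ana: Ana wins 21–12.
Copeland scores (wins − losses):
  Chen: 2 − 0 = 2
  Dana: 0 − 2 = -2
  Ana: 1 − 1 = 0
Chen has the best Copeland score.

Chen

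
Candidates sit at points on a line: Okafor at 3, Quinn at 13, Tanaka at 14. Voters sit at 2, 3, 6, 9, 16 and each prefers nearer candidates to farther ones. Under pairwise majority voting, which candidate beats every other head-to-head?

With single-peaked preferences on a line, the Condorcet winner is the candidate closest to the median voter.
The median voter (position 6) is closest to Okafor at 3.
Check: Okafor vs Quinn — voters closer to Okafor: 3 of 5.

Okafor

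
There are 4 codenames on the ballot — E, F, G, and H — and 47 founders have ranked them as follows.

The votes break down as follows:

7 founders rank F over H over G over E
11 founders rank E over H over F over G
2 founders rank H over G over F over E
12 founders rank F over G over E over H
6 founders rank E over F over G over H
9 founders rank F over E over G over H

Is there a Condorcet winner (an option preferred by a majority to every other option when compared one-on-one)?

Yes

Head-to-head results (47 voters total):
E vs F: F wins 30–17.
E vs G: E wins 26–21.
E vs H: E wins 38–9.
F vs G: F wins 45–2.
F vs H: F wins 34–13.
G vs H: G wins 27–20.
F beats each rival — E (30–17), G (45–2), H (34–13) — so F is the Condorcet winner.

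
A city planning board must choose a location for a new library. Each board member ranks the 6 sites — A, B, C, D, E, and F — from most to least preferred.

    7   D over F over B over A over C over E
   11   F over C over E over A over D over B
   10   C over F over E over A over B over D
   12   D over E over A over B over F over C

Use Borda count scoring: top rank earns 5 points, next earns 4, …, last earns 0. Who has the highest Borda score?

Borda scores:
  A: 7·2 + 11·2 + 10·2 + 12·3 = 92
  B: 7·3 + 11·0 + 10·1 + 12·2 = 55
  C: 7·1 + 11·4 + 10·5 + 12·0 = 101
  D: 7·5 + 11·1 + 10·0 + 12·5 = 106
  E: 7·0 + 11·3 + 10·3 + 12·4 = 111
  F: 7·4 + 11·5 + 10·4 + 12·1 = 135
F has the highest total.

F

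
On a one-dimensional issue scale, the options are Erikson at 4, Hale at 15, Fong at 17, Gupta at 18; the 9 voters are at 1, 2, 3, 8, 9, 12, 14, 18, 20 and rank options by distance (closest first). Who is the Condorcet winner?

Erikson

With single-peaked preferences on a line, the Condorcet winner is the candidate closest to the median voter.
The median voter (position 9) is closest to Erikson at 4.
Check: Erikson vs Fong — voters closer to Erikson: 5 of 9.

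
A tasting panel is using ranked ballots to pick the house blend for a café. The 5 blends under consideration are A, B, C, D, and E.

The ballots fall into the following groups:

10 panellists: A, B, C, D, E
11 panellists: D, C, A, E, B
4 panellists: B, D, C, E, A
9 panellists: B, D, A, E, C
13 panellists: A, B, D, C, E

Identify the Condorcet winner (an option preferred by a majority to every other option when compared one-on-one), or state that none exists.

Head-to-head results (47 voters total):
A vs B: A wins 34–13.
A vs C: A wins 32–15.
A vs D: D wins 24–23.
A vs E: A wins 43–4.
B vs C: B wins 36–11.
B vs D: B wins 36–11.
B vs E: B wins 36–11.
C vs D: D wins 37–10.
C vs E: C wins 38–9.
D vs E: D wins 47–0.
No candidate beats all others: A beats B beats D beats A, a majority cycle.

None — there is no Condorcet winner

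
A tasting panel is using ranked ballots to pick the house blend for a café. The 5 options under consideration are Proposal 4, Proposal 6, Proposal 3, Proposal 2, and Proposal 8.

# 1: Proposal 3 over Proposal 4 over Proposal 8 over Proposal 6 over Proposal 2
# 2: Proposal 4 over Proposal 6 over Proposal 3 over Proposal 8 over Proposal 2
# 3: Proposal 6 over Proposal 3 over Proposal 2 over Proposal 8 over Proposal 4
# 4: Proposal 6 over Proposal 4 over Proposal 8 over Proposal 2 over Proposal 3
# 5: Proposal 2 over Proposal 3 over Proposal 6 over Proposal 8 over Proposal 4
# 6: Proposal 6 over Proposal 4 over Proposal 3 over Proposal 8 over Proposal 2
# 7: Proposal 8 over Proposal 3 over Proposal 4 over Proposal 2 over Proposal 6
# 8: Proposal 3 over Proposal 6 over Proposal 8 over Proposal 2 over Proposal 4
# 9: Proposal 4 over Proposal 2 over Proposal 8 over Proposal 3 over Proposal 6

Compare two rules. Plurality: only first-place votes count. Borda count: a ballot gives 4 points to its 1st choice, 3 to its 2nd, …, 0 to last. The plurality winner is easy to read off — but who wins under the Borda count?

Plurality first-place counts: Proposal 4 2, Proposal 6 3, Proposal 3 2, Proposal 2 1, Proposal 8 1 → Proposal 6.
Borda totals: Proposal 4 19, Proposal 6 21, Proposal 3 22, Proposal 2 12, Proposal 8 16 → Proposal 3.

Proposal 3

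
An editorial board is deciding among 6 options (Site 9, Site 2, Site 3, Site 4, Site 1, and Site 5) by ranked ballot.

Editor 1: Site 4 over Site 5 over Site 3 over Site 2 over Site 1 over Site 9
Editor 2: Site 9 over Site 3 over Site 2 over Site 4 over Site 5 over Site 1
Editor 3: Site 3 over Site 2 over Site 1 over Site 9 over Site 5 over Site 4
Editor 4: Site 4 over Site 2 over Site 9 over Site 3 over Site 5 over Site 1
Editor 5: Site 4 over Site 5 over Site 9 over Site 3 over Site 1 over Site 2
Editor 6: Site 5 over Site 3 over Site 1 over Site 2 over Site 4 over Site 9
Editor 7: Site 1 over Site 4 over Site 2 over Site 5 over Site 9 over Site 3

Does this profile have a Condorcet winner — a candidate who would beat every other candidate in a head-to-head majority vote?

Head-to-head results (7 voters total):
Site 9 vs Site 2: Site 2 wins 5–2.
Site 9 vs Site 3: Site 9 wins 4–3.
Site 9 vs Site 4: Site 4 wins 5–2.
Site 9 vs Site 1: Site 1 wins 4–3.
Site 9 vs Site 5: Site 5 wins 4–3.
Site 2 vs Site 3: Site 3 wins 5–2.
Site 2 vs Site 4: Site 4 wins 4–3.
Site 2 vs Site 1: Site 2 wins 4–3.
Site 2 vs Site 5: Site 2 wins 4–3.
Site 3 vs Site 4: Site 4 wins 4–3.
Site 3 vs Site 1: Site 3 wins 6–1.
Site 3 vs Site 5: Site 5 wins 4–3.
Site 4 vs Site 1: Site 4 wins 4–3.
Site 4 vs Site 5: Site 4 wins 5–2.
Site 1 vs Site 5: Site 5 wins 5–2.
Site 4 beats each rival — Site 9 (5–2), Site 2 (4–3), Site 3 (4–3), Site 1 (4–3), Site 5 (5–2) — so Site 4 is the Condorcet winner.

Yes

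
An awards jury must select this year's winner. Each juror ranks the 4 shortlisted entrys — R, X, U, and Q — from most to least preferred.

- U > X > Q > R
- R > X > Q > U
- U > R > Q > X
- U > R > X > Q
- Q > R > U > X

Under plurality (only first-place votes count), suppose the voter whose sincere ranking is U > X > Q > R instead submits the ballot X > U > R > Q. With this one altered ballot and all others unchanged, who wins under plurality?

U

First-place totals with the altered ballot: R 1, X 1, U 2, Q 1.
The winner is unchanged: still U.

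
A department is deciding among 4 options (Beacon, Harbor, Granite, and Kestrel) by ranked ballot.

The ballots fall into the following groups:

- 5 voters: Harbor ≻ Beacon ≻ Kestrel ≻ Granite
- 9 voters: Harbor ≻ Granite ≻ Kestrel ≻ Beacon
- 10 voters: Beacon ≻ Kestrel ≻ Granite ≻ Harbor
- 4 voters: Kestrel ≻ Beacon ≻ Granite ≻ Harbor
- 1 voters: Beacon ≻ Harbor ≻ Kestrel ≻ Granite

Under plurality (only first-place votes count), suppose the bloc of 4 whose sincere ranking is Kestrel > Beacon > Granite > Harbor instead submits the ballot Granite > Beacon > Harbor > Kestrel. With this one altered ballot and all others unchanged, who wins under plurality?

First-place totals with the altered ballot: Beacon 11, Harbor 14, Granite 4, Kestrel 0.
The winner is unchanged: still Harbor.

Harbor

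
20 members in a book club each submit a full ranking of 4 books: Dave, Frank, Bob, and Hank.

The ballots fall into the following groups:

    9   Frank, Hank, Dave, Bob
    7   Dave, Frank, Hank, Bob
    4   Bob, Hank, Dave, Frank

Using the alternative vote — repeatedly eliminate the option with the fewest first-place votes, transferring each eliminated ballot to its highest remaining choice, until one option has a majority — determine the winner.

Round 1: Frank 9, Dave 7, Bob 4, Hank 0. Hank has the fewest and is eliminated.
Round 2: Frank 9, Dave 7, Bob 4. Bob has the fewest and is eliminated.
Round 3: Dave 11, Frank 9. Dave has a majority.

Dave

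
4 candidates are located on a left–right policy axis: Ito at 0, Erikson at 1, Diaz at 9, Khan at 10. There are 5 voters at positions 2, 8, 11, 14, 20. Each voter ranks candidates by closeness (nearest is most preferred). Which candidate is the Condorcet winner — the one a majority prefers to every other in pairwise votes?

Khan

With single-peaked preferences on a line, the Condorcet winner is the candidate closest to the median voter.
The median voter (position 11) is closest to Khan at 10.
Check: Khan vs Diaz — voters closer to Khan: 3 of 5.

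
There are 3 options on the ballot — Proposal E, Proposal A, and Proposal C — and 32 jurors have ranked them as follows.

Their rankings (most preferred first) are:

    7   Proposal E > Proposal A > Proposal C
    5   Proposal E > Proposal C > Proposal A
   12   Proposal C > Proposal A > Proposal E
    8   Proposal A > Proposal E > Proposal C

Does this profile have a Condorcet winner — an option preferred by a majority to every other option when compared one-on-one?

Head-to-head results (32 voters total):
Proposal E vs Proposal A: Proposal A wins 20–12.
Proposal E vs Proposal C: Proposal E wins 20–12.
Proposal A vs Proposal C: Proposal C wins 17–15.
No candidate beats all others: Proposal E beats Proposal C beats Proposal A beats Proposal E, a majority cycle.

No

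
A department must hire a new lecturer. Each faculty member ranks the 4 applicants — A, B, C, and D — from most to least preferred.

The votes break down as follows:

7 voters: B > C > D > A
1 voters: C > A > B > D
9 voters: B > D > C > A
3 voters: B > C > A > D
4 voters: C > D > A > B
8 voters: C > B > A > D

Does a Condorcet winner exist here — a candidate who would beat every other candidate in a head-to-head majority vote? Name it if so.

Head-to-head results (32 voters total):
A vs B: B wins 27–5.
A vs C: C wins 32–0.
A vs D: D wins 20–12.
B vs C: B wins 19–13.
B vs D: B wins 28–4.
C vs D: C wins 23–9.
B beats each rival — A (27–5), C (19–13), D (28–4) — so B is the Condorcet winner.

B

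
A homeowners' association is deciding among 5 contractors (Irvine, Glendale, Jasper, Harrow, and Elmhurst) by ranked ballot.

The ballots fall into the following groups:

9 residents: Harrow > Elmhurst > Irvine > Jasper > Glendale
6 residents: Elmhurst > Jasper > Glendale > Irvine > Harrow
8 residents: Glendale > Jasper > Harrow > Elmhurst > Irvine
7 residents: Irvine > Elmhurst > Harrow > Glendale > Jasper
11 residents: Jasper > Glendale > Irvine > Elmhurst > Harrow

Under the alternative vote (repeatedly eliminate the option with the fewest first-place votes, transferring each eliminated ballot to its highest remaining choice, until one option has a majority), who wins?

Round 1: Jasper 11, Harrow 9, Glendale 8, Irvine 7, Elmhurst 6. Elmhurst has the fewest and is eliminated.
Round 2: Jasper 17, Harrow 9, Glendale 8, Irvine 7. Irvine has the fewest and is eliminated.
Round 3: Jasper 17, Harrow 16, Glendale 8. Glendale has the fewest and is eliminated.
Round 4: Jasper 25, Harrow 16. Jasper has a majority.

Jasper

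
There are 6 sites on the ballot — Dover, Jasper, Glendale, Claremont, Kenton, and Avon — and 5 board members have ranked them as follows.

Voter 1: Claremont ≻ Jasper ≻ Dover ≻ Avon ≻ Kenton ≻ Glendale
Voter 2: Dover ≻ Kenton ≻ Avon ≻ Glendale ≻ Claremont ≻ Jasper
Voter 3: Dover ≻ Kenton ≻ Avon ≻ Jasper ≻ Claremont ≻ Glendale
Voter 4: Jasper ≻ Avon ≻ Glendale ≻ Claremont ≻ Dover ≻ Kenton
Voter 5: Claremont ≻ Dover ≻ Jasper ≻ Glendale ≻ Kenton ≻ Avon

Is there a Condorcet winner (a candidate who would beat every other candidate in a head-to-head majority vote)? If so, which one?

None — there is no Condorcet winner

Head-to-head results (5 voters total):
Dover vs Jasper: Dover wins 3–2.
Dover vs Glendale: Dover wins 4–1.
Dover vs Claremont: Claremont wins 3–2.
Dover vs Kenton: Dover wins 5–0.
Dover vs Avon: Dover wins 4–1.
Jasper vs Glendale: Jasper wins 4–1.
Jasper vs Claremont: Claremont wins 3–2.
Jasper vs Kenton: Jasper wins 3–2.
Jasper vs Avon: Jasper wins 3–2.
Glendale vs Claremont: Claremont wins 3–2.
Glendale vs Kenton: Kenton wins 3–2.
Glendale vs Avon: Avon wins 4–1.
Claremont vs Kenton: Claremont wins 3–2.
Claremont vs Avon: Avon wins 3–2.
Kenton vs Avon: Kenton wins 3–2.
No candidate beats all others: Dover beats Avon beats Claremont beats Dover, a majority cycle.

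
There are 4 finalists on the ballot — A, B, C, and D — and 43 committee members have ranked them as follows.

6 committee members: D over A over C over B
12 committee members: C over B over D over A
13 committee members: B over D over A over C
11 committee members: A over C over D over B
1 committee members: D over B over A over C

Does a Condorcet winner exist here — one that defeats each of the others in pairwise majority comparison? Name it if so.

Head-to-head results (43 voters total):
A vs B: B wins 26–17.
A vs C: A wins 31–12.
A vs D: D wins 32–11.
B vs C: C wins 29–14.
B vs D: B wins 25–18.
C vs D: C wins 23–20.
No candidate beats all others: A beats C beats B beats A, a majority cycle.

There is no Condorcet winner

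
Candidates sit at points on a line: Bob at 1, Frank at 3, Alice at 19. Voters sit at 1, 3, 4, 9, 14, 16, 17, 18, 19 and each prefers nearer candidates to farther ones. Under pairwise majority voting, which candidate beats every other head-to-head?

Alice

With single-peaked preferences on a line, the Condorcet winner is the candidate closest to the median voter.
The median voter (position 14) is closest to Alice at 19.
Check: Alice vs Bob — voters closer to Alice: 5 of 9.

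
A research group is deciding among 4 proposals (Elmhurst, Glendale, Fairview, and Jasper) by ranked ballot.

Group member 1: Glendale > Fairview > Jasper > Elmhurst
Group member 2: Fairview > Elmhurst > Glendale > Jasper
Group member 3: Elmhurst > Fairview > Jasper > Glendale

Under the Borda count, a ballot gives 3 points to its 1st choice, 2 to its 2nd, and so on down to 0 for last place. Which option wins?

Borda scores:
  Elmhurst: 0 + 2 + 3 = 5
  Glendale: 3 + 1 + 0 = 4
  Fairview: 2 + 3 + 2 = 7
  Jasper: 1 + 0 + 1 = 2
Fairview has the highest total.

Fairview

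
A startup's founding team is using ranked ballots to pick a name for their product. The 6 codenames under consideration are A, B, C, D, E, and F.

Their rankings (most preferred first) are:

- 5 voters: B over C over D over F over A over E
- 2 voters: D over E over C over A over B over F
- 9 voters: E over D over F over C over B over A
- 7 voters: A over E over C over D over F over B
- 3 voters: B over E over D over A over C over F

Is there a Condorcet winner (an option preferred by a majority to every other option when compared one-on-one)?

Yes

Head-to-head results (26 voters total):
A vs B: B wins 17–9.
A vs C: C wins 16–10.
A vs D: D wins 19–7.
A vs E: E wins 14–12.
A vs F: F wins 14–12.
B vs C: C wins 18–8.
B vs D: D wins 18–8.
B vs E: E wins 18–8.
B vs F: F wins 16–10.
C vs D: D wins 14–12.
C vs E: E wins 21–5.
C vs F: C wins 17–9.
D vs E: E wins 19–7.
D vs F: D wins 26–0.
E vs F: E wins 21–5.
E beats each rival — A (14–12), B (18–8), C (21–5), D (19–7), F (21–5) — so E is the Condorcet winner.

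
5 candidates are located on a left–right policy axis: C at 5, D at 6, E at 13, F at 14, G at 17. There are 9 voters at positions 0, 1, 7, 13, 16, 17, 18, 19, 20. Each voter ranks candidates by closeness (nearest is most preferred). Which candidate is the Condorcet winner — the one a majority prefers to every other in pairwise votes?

With single-peaked preferences on a line, the Condorcet winner is the candidate closest to the median voter.
The median voter (position 16) is closest to G at 17.
Check: G vs C — voters closer to G: 6 of 9.

G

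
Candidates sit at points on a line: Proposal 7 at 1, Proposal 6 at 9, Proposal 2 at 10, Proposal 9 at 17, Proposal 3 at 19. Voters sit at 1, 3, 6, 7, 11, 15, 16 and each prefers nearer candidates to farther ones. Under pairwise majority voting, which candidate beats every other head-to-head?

With single-peaked preferences on a line, the Condorcet winner is the candidate closest to the median voter.
The median voter (position 7) is closest to Proposal 6 at 9.
Check: Proposal 6 vs Proposal 2 — voters closer to Proposal 6: 4 of 7.

Proposal 6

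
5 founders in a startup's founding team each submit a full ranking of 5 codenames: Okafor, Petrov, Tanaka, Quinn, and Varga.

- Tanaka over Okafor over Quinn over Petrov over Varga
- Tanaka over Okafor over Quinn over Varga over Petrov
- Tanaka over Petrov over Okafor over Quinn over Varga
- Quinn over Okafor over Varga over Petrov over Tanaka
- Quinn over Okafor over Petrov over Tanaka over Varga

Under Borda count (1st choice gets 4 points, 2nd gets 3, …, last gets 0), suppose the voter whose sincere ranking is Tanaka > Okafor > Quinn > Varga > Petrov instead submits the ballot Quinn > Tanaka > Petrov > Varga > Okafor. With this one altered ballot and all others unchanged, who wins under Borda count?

Quinn

Borda totals with the altered ballot: Okafor 11, Petrov 9, Tanaka 12, Quinn 15, Varga 3.
The switch changes the winner from Okafor to Quinn.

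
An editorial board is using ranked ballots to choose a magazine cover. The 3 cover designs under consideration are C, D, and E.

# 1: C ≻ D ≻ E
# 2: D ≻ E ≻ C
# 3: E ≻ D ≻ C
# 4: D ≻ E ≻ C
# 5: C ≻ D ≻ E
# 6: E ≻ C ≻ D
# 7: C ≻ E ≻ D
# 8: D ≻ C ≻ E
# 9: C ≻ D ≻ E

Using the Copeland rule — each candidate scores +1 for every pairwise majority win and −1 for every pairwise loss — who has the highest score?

Pairwise results:
  C vs D: C wins 5–4.
  C vs E: C wins 5–4.
  D vs E: D wins 6–3.
Copeland scores (wins − losses):
  C: 2 − 0 = 2
  D: 1 − 1 = 0
  E: 0 − 2 = -2
C has the best Copeland score.

C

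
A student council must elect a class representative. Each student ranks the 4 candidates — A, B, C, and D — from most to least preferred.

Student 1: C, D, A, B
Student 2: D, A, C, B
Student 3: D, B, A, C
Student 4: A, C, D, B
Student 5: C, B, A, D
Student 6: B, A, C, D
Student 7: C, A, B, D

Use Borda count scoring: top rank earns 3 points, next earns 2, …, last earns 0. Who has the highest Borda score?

Borda scores:
  A: 1 + 2 + 1 + 3 + 1 + 2 + 2 = 12
  B: 0 + 0 + 2 + 0 + 2 + 3 + 1 = 8
  C: 3 + 1 + 0 + 2 + 3 + 1 + 3 = 13
  D: 2 + 3 + 3 + 1 + 0 + 0 + 0 = 9
C has the highest total.

C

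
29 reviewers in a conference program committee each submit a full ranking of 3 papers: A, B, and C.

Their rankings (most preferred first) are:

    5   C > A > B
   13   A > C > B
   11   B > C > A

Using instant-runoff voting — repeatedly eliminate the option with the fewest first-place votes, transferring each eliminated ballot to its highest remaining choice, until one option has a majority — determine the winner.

Round 1: A 13, B 11, C 5. C has the fewest and is eliminated.
Round 2: A 18, B 11. A has a majority.

A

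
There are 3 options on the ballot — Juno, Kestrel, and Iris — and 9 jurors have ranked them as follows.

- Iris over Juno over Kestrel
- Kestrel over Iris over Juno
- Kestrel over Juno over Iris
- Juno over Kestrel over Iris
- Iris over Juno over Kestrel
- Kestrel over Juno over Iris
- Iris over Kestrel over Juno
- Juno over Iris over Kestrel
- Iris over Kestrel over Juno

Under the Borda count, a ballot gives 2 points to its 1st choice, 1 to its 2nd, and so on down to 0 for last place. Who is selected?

Iris

Borda scores:
  Juno: 1 + 0 + 1 + 2 + 1 + 1 + 0 + 2 + 0 = 8
  Kestrel: 0 + 2 + 2 + 1 + 0 + 2 + 1 + 0 + 1 = 9
  Iris: 2 + 1 + 0 + 0 + 2 + 0 + 2 + 1 + 2 = 10
Iris has the highest total.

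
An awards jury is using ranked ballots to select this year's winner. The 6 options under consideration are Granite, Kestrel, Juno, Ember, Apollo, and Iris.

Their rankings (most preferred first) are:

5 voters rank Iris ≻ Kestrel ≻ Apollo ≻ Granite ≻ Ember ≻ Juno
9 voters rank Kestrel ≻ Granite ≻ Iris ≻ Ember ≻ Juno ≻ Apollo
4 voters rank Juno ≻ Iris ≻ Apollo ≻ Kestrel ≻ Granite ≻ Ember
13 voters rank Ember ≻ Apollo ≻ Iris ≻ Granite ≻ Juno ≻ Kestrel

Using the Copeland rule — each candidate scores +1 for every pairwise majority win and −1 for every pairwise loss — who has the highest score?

Pairwise results:
  Granite vs Kestrel: Kestrel wins 18–13.
  Granite vs Juno: Granite wins 27–4.
  Granite vs Ember: Granite wins 18–13.
  Granite vs Apollo: Apollo wins 22–9.
  Granite vs Iris: Iris wins 22–9.
  Kestrel vs Juno: Juno wins 17–14.
  Kestrel vs Ember: Kestrel wins 18–13.
  Kestrel vs Apollo: Apollo wins 17–14.
  Kestrel vs Iris: Iris wins 22–9.
  Juno vs Ember: Ember wins 27–4.
  Juno vs Apollo: Apollo wins 18–13.
  Juno vs Iris: Iris wins 27–4.
  Ember vs Apollo: Ember wins 22–9.
  Ember vs Iris: Iris wins 18–13.
  Apollo vs Iris: Iris wins 18–13.
Copeland scores (wins − losses):
  Granite: 2 − 3 = -1
  Kestrel: 2 − 3 = -1
  Juno: 1 − 4 = -3
  Ember: 2 − 3 = -1
  Apollo: 3 − 2 = 1
  Iris: 5 − 0 = 5
Iris has the best Copeland score.

Iris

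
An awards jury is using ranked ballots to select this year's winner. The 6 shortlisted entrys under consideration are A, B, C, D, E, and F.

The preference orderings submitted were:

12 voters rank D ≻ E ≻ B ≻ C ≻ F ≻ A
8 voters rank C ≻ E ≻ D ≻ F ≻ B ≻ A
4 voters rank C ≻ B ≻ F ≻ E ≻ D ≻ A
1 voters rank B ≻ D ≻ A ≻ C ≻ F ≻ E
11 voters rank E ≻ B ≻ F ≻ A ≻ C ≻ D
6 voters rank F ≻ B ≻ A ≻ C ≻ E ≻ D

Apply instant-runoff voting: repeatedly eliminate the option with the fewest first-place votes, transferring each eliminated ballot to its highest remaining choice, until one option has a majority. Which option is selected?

Round 1: C 12, D 12, E 11, F 6, B 1, A 0. A has the fewest and is eliminated.
Round 2: C 12, D 12, E 11, F 6, B 1. B has the fewest and is eliminated.
Round 3: D 13, C 12, E 11, F 6. F has the fewest and is eliminated.
Round 4: C 18, D 13, E 11. E has the fewest and is eliminated.
Round 5: C 29, D 13. C has a majority.

C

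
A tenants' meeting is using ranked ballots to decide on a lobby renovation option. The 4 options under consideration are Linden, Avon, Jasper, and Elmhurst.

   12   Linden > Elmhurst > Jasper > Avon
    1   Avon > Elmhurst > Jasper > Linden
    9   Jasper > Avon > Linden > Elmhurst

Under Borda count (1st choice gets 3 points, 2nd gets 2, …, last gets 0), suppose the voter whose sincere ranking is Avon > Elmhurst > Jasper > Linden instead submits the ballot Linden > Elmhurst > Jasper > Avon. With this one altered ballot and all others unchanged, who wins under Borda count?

Borda totals with the altered ballot: Linden 48, Avon 18, Jasper 40, Elmhurst 26.
The winner is unchanged: still Linden.

Linden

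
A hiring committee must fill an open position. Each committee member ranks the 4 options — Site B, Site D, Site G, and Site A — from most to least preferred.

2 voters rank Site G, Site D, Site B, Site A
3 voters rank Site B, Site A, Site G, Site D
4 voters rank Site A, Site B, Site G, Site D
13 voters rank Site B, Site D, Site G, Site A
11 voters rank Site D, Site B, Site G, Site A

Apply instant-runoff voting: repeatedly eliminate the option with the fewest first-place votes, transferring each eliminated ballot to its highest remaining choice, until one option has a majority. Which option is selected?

Site B

Round 1: Site B 16, Site D 11, Site A 4, Site G 2. Site G has the fewest and is eliminated.
Round 2: Site B 16, Site D 13, Site A 4. Site A has the fewest and is eliminated.
Round 3: Site B 20, Site D 13. Site B has a majority.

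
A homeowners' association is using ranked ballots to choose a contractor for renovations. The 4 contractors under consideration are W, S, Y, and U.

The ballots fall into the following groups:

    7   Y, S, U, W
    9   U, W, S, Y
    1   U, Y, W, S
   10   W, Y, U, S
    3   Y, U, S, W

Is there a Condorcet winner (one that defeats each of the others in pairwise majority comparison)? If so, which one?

No Condorcet winner

Head-to-head results (30 voters total):
W vs S: W wins 20–10.
W vs Y: W wins 19–11.
W vs U: U wins 20–10.
S vs Y: Y wins 21–9.
S vs U: U wins 23–7.
Y vs U: Y wins 20–10.
No candidate beats all others: W beats Y beats U beats W, a majority cycle.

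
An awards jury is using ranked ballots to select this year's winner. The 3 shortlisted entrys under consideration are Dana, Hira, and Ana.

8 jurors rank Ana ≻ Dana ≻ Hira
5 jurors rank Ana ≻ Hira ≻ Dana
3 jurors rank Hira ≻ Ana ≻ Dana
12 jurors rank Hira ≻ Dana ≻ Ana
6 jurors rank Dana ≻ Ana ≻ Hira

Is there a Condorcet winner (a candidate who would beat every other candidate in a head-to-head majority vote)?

No

Head-to-head results (34 voters total):
Dana vs Hira: Hira wins 20–14.
Dana vs Ana: Dana wins 18–16.
Hira vs Ana: Ana wins 19–15.
No candidate beats all others: Dana beats Ana beats Hira beats Dana, a majority cycle.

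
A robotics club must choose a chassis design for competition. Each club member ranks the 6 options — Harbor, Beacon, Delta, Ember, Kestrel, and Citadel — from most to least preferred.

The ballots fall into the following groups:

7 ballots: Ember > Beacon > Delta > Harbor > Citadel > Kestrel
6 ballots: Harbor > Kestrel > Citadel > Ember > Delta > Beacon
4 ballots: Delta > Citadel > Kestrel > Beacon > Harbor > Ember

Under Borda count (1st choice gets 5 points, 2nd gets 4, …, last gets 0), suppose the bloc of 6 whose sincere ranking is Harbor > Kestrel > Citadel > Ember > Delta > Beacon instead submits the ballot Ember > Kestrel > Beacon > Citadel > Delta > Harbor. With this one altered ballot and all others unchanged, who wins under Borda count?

Ember

Borda totals with the altered ballot: Harbor 18, Beacon 54, Delta 47, Ember 65, Kestrel 36, Citadel 35.
The switch changes the winner from Harbor to Ember.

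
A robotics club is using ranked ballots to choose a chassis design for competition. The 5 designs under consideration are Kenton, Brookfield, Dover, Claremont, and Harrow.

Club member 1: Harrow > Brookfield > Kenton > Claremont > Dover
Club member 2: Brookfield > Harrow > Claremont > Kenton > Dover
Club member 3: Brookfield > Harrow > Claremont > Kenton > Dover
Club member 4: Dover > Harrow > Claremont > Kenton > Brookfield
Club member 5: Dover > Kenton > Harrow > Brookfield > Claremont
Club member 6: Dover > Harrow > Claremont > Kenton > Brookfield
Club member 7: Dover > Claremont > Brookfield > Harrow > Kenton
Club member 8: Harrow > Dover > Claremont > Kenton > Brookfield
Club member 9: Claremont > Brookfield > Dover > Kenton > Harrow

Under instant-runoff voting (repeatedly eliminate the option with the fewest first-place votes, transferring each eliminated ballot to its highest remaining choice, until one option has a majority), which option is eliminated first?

Round 1: Dover 4, Brookfield 2, Harrow 2, Claremont 1, Kenton 0. Kenton has the fewest and is eliminated.
Round 2: Dover 4, Brookfield 2, Harrow 2, Claremont 1. Claremont has the fewest and is eliminated.
Round 3: Dover 4, Brookfield 3, Harrow 2. Harrow has the fewest and is eliminated.
Round 4: Dover 5, Brookfield 4. Dover has a majority.

Kenton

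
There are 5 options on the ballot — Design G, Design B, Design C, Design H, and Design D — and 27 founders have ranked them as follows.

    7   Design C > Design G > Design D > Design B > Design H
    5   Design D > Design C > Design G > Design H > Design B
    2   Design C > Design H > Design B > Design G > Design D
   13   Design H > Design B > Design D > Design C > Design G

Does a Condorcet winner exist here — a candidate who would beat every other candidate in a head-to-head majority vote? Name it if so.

None — there is no Condorcet winner

Head-to-head results (27 voters total):
Design G vs Design B: Design B wins 15–12.
Design G vs Design C: Design C wins 27–0.
Design G vs Design H: Design H wins 15–12.
Design G vs Design D: Design D wins 18–9.
Design B vs Design C: Design C wins 14–13.
Design B vs Design H: Design H wins 20–7.
Design B vs Design D: Design B wins 15–12.
Design C vs Design H: Design C wins 14–13.
Design C vs Design D: Design D wins 18–9.
Design H vs Design D: Design H wins 15–12.
No candidate beats all others: Design B beats Design D beats Design C beats Design B, a majority cycle.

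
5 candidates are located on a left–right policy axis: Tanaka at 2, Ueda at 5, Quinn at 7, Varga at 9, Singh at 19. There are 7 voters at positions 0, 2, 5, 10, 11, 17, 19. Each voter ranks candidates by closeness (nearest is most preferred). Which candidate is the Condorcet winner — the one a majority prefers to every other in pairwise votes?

With single-peaked preferences on a line, the Condorcet winner is the candidate closest to the median voter.
The median voter (position 10) is closest to Varga at 9.
Check: Varga vs Ueda — voters closer to Varga: 4 of 7.

Varga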